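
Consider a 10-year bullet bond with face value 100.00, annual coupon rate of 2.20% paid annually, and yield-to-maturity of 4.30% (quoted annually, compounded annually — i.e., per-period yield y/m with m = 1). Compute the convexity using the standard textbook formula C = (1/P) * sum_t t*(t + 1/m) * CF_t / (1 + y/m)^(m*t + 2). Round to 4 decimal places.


Answer: Convexity = 87.5021

Derivation:
Coupon per period c = face * coupon_rate / m = 2.200000
Periods per year m = 1; per-period yield y/m = 0.043000
Number of cashflows N = 10
Cashflows (t years, CF_t, discount factor 1/(1+y/m)^(m*t), PV):
  t = 1.0000: CF_t = 2.200000, DF = 0.958773, PV = 2.109300
  t = 2.0000: CF_t = 2.200000, DF = 0.919245, PV = 2.022339
  t = 3.0000: CF_t = 2.200000, DF = 0.881347, PV = 1.938964
  t = 4.0000: CF_t = 2.200000, DF = 0.845012, PV = 1.859026
  t = 5.0000: CF_t = 2.200000, DF = 0.810174, PV = 1.782383
  t = 6.0000: CF_t = 2.200000, DF = 0.776773, PV = 1.708901
  t = 7.0000: CF_t = 2.200000, DF = 0.744749, PV = 1.638447
  t = 8.0000: CF_t = 2.200000, DF = 0.714045, PV = 1.570899
  t = 9.0000: CF_t = 2.200000, DF = 0.684607, PV = 1.506135
  t = 10.0000: CF_t = 102.200000, DF = 0.656382, PV = 67.082279
Price P = sum_t PV_t = 83.218674
Convexity numerator sum_t t*(t + 1/m) * CF_t / (1+y/m)^(m*t + 2):
  t = 1.0000: term = 3.877928
  t = 2.0000: term = 11.154156
  t = 3.0000: term = 21.388601
  t = 4.0000: term = 34.178014
  t = 5.0000: term = 49.153424
  t = 6.0000: term = 65.977750
  t = 7.0000: term = 84.343561
  t = 8.0000: term = 103.970969
  t = 9.0000: term = 124.605668
  t = 10.0000: term = 6783.157167
Convexity = (1/P) * sum = 7281.807238 / 83.218674 = 87.502082


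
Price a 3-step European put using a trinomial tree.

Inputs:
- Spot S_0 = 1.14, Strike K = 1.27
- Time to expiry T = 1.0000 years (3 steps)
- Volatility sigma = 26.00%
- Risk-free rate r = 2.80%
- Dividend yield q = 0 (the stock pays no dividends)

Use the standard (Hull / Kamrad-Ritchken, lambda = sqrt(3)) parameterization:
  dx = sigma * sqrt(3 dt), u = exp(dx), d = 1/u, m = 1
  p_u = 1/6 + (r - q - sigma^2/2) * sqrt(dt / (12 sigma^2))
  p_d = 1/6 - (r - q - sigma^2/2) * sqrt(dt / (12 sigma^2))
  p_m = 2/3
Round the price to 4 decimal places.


dt = T/N = 0.333333; dx = sigma*sqrt(3*dt) = 0.260000
u = exp(dx) = 1.296930; d = 1/u = 0.771052
p_u = 0.162949, p_m = 0.666667, p_d = 0.170385
Discount per step: exp(-r*dt) = 0.990710
Stock lattice S(k, j) with j the centered position index:
  k=0: S(0,+0) = 1.1400
  k=1: S(1,-1) = 0.8790; S(1,+0) = 1.1400; S(1,+1) = 1.4785
  k=2: S(2,-2) = 0.6778; S(2,-1) = 0.8790; S(2,+0) = 1.1400; S(2,+1) = 1.4785; S(2,+2) = 1.9175
  k=3: S(3,-3) = 0.5226; S(3,-2) = 0.6778; S(3,-1) = 0.8790; S(3,+0) = 1.1400; S(3,+1) = 1.4785; S(3,+2) = 1.9175; S(3,+3) = 2.4869
Terminal payoffs V(N, j) = max(K - S_T, 0):
  V(3,-3) = 0.747417; V(3,-2) = 0.592247; V(3,-1) = 0.391001; V(3,+0) = 0.130000; V(3,+1) = 0.000000; V(3,+2) = 0.000000; V(3,+3) = 0.000000
Backward induction: V(k, j) = exp(-r*dt) * [p_u * V(k+1, j+1) + p_m * V(k+1, j) + p_d * V(k+1, j-1)]
  V(2,-2) = exp(-r*dt) * [p_u*0.391001 + p_m*0.592247 + p_d*0.747417] = 0.580450
  V(2,-1) = exp(-r*dt) * [p_u*0.130000 + p_m*0.391001 + p_d*0.592247] = 0.379205
  V(2,+0) = exp(-r*dt) * [p_u*0.000000 + p_m*0.130000 + p_d*0.391001] = 0.151863
  V(2,+1) = exp(-r*dt) * [p_u*0.000000 + p_m*0.000000 + p_d*0.130000] = 0.021944
  V(2,+2) = exp(-r*dt) * [p_u*0.000000 + p_m*0.000000 + p_d*0.000000] = 0.000000
  V(1,-1) = exp(-r*dt) * [p_u*0.151863 + p_m*0.379205 + p_d*0.580450] = 0.372952
  V(1,+0) = exp(-r*dt) * [p_u*0.021944 + p_m*0.151863 + p_d*0.379205] = 0.167855
  V(1,+1) = exp(-r*dt) * [p_u*0.000000 + p_m*0.021944 + p_d*0.151863] = 0.040128
  V(0,+0) = exp(-r*dt) * [p_u*0.040128 + p_m*0.167855 + p_d*0.372952] = 0.180296

Answer: Price = V(0,0) = 0.1803


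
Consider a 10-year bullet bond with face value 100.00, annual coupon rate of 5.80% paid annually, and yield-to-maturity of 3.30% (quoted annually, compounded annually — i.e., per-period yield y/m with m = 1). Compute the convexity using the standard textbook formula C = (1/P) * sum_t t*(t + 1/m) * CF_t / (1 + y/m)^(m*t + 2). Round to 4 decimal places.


Coupon per period c = face * coupon_rate / m = 5.800000
Periods per year m = 1; per-period yield y/m = 0.033000
Number of cashflows N = 10
Cashflows (t years, CF_t, discount factor 1/(1+y/m)^(m*t), PV):
  t = 1.0000: CF_t = 5.800000, DF = 0.968054, PV = 5.614714
  t = 2.0000: CF_t = 5.800000, DF = 0.937129, PV = 5.435348
  t = 3.0000: CF_t = 5.800000, DF = 0.907192, PV = 5.261711
  t = 4.0000: CF_t = 5.800000, DF = 0.878211, PV = 5.093622
  t = 5.0000: CF_t = 5.800000, DF = 0.850156, PV = 4.930902
  t = 6.0000: CF_t = 5.800000, DF = 0.822997, PV = 4.773381
  t = 7.0000: CF_t = 5.800000, DF = 0.796705, PV = 4.620891
  t = 8.0000: CF_t = 5.800000, DF = 0.771254, PV = 4.473273
  t = 9.0000: CF_t = 5.800000, DF = 0.746616, PV = 4.330371
  t = 10.0000: CF_t = 105.800000, DF = 0.722764, PV = 76.468479
Price P = sum_t PV_t = 121.002693
Convexity numerator sum_t t*(t + 1/m) * CF_t / (1+y/m)^(m*t + 2):
  t = 1.0000: term = 10.523423
  t = 2.0000: term = 30.561732
  t = 3.0000: term = 59.170826
  t = 4.0000: term = 95.467612
  t = 5.0000: term = 138.626736
  t = 6.0000: term = 187.877474
  t = 7.0000: term = 242.500773
  t = 8.0000: term = 301.826435
  t = 9.0000: term = 365.230440
  t = 10.0000: term = 7882.690855
Convexity = (1/P) * sum = 9314.476305 / 121.002693 = 76.977430

Answer: Convexity = 76.9774


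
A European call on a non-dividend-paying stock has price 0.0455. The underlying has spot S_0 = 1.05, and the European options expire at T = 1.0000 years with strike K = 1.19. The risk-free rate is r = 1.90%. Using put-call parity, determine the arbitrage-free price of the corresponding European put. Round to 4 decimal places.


Answer: Put price = 0.1631

Derivation:
Put-call parity: C - P = S_0 * exp(-qT) - K * exp(-rT).
S_0 * exp(-qT) = 1.0500 * 1.00000000 = 1.05000000
K * exp(-rT) = 1.1900 * 0.98117936 = 1.16760344
P = C - S*exp(-qT) + K*exp(-rT)
P = 0.0455 - 1.05000000 + 1.16760344 = 0.1631


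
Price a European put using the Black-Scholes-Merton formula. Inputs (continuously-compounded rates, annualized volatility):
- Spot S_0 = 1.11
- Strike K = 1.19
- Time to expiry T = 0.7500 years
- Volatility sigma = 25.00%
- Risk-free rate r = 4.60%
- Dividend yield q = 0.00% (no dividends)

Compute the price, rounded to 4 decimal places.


d1 = (ln(S/K) + (r - q + 0.5*sigma^2) * T) / (sigma * sqrt(T)) = -0.05383580
d2 = d1 - sigma * sqrt(T) = -0.27034215
exp(-rT) = 0.96608834; exp(-qT) = 1.00000000
P = K * exp(-rT) * N(-d2) - S_0 * exp(-qT) * N(-d1)
N(-d1) = 0.52146701; N(-d2) = 0.60655148
P = 1.1900 * 0.96608834 * 0.60655148 - 1.1100 * 1.00000000 * 0.52146701 = 0.1185

Answer: Price = 0.1185


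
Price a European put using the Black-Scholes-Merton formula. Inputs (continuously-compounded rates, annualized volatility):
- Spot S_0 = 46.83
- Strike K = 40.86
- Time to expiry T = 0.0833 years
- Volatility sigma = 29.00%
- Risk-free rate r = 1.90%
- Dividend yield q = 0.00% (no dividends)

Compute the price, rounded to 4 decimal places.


Answer: Price = 0.0758

Derivation:
d1 = (ln(S/K) + (r - q + 0.5*sigma^2) * T) / (sigma * sqrt(T)) = 1.69007783
d2 = d1 - sigma * sqrt(T) = 1.60637878
exp(-rT) = 0.99841855; exp(-qT) = 1.00000000
P = K * exp(-rT) * N(-d2) - S_0 * exp(-qT) * N(-d1)
N(-d1) = 0.04550653; N(-d2) = 0.05409535
P = 40.8600 * 0.99841855 * 0.05409535 - 46.8300 * 1.00000000 * 0.04550653 = 0.0758


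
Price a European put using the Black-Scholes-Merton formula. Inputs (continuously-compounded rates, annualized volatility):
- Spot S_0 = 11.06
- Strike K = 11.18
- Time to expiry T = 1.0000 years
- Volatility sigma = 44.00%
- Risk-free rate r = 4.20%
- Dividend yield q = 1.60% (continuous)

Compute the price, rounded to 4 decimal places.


d1 = (ln(S/K) + (r - q + 0.5*sigma^2) * T) / (sigma * sqrt(T)) = 0.25456484
d2 = d1 - sigma * sqrt(T) = -0.18543516
exp(-rT) = 0.95886978; exp(-qT) = 0.98412732
P = K * exp(-rT) * N(-d2) - S_0 * exp(-qT) * N(-d1)
N(-d1) = 0.39952961; N(-d2) = 0.57355613
P = 11.1800 * 0.95886978 * 0.57355613 - 11.0600 * 0.98412732 * 0.39952961 = 1.8000

Answer: Price = 1.8000


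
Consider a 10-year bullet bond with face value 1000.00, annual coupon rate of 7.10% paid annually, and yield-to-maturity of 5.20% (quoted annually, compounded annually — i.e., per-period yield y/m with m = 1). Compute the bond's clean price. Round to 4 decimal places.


Answer: Price = 1145.2984

Derivation:
Coupon per period c = face * coupon_rate / m = 71.000000
Periods per year m = 1; per-period yield y/m = 0.052000
Number of cashflows N = 10
Cashflows (t years, CF_t, discount factor 1/(1+y/m)^(m*t), PV):
  t = 1.0000: CF_t = 71.000000, DF = 0.950570, PV = 67.490494
  t = 2.0000: CF_t = 71.000000, DF = 0.903584, PV = 64.154462
  t = 3.0000: CF_t = 71.000000, DF = 0.858920, PV = 60.983329
  t = 4.0000: CF_t = 71.000000, DF = 0.816464, PV = 57.968944
  t = 5.0000: CF_t = 71.000000, DF = 0.776106, PV = 55.103559
  t = 6.0000: CF_t = 71.000000, DF = 0.737744, PV = 52.379809
  t = 7.0000: CF_t = 71.000000, DF = 0.701277, PV = 49.790693
  t = 8.0000: CF_t = 71.000000, DF = 0.666613, PV = 47.329556
  t = 9.0000: CF_t = 71.000000, DF = 0.633663, PV = 44.990072
  t = 10.0000: CF_t = 1071.000000, DF = 0.602341, PV = 645.107473
Price P = sum_t PV_t = 1145.298391


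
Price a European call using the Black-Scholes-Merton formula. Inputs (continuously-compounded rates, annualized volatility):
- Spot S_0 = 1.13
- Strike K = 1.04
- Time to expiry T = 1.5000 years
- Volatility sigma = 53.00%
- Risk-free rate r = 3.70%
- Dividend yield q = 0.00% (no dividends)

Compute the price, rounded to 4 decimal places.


Answer: Price = 0.3479

Derivation:
d1 = (ln(S/K) + (r - q + 0.5*sigma^2) * T) / (sigma * sqrt(T)) = 0.53792015
d2 = d1 - sigma * sqrt(T) = -0.11119463
exp(-rT) = 0.94601202; exp(-qT) = 1.00000000
C = S_0 * exp(-qT) * N(d1) - K * exp(-rT) * N(d2)
N(d1) = 0.70468391; N(d2) = 0.45573100
C = 1.1300 * 1.00000000 * 0.70468391 - 1.0400 * 0.94601202 * 0.45573100 = 0.3479


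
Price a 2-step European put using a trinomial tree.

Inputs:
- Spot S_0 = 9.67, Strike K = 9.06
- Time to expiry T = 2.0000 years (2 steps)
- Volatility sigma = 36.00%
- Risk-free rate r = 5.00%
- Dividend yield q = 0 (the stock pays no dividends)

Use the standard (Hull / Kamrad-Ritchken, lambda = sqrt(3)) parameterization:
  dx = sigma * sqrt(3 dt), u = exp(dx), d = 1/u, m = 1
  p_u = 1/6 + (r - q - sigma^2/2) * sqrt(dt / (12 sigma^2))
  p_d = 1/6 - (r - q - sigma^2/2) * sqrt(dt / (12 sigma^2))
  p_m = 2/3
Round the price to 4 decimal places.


Answer: Price = V(0,0) = 1.0161

Derivation:
dt = T/N = 1.000000; dx = sigma*sqrt(3*dt) = 0.623538
u = exp(dx) = 1.865517; d = 1/u = 0.536044
p_u = 0.154799, p_m = 0.666667, p_d = 0.178534
Discount per step: exp(-r*dt) = 0.951229
Stock lattice S(k, j) with j the centered position index:
  k=0: S(0,+0) = 9.6700
  k=1: S(1,-1) = 5.1835; S(1,+0) = 9.6700; S(1,+1) = 18.0396
  k=2: S(2,-2) = 2.7786; S(2,-1) = 5.1835; S(2,+0) = 9.6700; S(2,+1) = 18.0396; S(2,+2) = 33.6531
Terminal payoffs V(N, j) = max(K - S_T, 0):
  V(2,-2) = 6.281387; V(2,-1) = 3.876451; V(2,+0) = 0.000000; V(2,+1) = 0.000000; V(2,+2) = 0.000000
Backward induction: V(k, j) = exp(-r*dt) * [p_u * V(k+1, j+1) + p_m * V(k+1, j) + p_d * V(k+1, j-1)]
  V(1,-1) = exp(-r*dt) * [p_u*0.000000 + p_m*3.876451 + p_d*6.281387] = 3.525013
  V(1,+0) = exp(-r*dt) * [p_u*0.000000 + p_m*0.000000 + p_d*3.876451] = 0.658327
  V(1,+1) = exp(-r*dt) * [p_u*0.000000 + p_m*0.000000 + p_d*0.000000] = 0.000000
  V(0,+0) = exp(-r*dt) * [p_u*0.000000 + p_m*0.658327 + p_d*3.525013] = 1.016123


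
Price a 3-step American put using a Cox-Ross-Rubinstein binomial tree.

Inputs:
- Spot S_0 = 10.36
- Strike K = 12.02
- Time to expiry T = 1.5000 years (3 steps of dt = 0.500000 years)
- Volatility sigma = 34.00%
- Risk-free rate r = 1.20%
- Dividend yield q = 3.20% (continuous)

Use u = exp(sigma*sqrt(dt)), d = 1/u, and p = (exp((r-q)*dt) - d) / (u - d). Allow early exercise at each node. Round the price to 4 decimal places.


Answer: Price = V(0,0) = 2.9537

Derivation:
dt = T/N = 0.500000
u = exp(sigma*sqrt(dt)) = 1.271778; d = 1/u = 0.786300
p = (exp((r-q)*dt) - d) / (u - d) = 0.419688
Discount per step: exp(-r*dt) = 0.994018
Stock lattice S(k, i) with i counting down-moves:
  k=0: S(0,0) = 10.3600
  k=1: S(1,0) = 13.1756; S(1,1) = 8.1461
  k=2: S(2,0) = 16.7565; S(2,1) = 10.3600; S(2,2) = 6.4053
  k=3: S(3,0) = 21.3105; S(3,1) = 13.1756; S(3,2) = 8.1461; S(3,3) = 5.0365
Terminal payoffs V(N, i) = max(K - S_T, 0):
  V(3,0) = 0.000000; V(3,1) = 0.000000; V(3,2) = 3.873927; V(3,3) = 6.983541
Backward induction: V(k, i) = exp(-r*dt) * [p * V(k+1, i) + (1-p) * V(k+1, i+1)]; then take max(V_cont, immediate exercise) for American.
  V(2,0) = exp(-r*dt) * [p*0.000000 + (1-p)*0.000000] = 0.000000; exercise = 0.000000; V(2,0) = max -> 0.000000
  V(2,1) = exp(-r*dt) * [p*0.000000 + (1-p)*3.873927] = 2.234638; exercise = 1.660000; V(2,1) = max -> 2.234638
  V(2,2) = exp(-r*dt) * [p*3.873927 + (1-p)*6.983541] = 5.644504; exercise = 5.614739; V(2,2) = max -> 5.644504
  V(1,0) = exp(-r*dt) * [p*0.000000 + (1-p)*2.234638] = 1.289029; exercise = 0.000000; V(1,0) = max -> 1.289029
  V(1,1) = exp(-r*dt) * [p*2.234638 + (1-p)*5.644504] = 4.188219; exercise = 3.873927; V(1,1) = max -> 4.188219
  V(0,0) = exp(-r*dt) * [p*1.289029 + (1-p)*4.188219] = 2.953688; exercise = 1.660000; V(0,0) = max -> 2.953688


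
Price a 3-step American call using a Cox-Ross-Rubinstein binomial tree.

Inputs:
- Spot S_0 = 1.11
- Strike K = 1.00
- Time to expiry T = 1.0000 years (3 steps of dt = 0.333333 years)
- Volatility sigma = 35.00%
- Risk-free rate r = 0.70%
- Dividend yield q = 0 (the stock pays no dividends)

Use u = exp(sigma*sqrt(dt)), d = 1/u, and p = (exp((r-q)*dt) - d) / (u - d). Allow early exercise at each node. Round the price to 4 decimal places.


Answer: Price = V(0,0) = 0.2177

Derivation:
dt = T/N = 0.333333
u = exp(sigma*sqrt(dt)) = 1.223937; d = 1/u = 0.817036
p = (exp((r-q)*dt) - d) / (u - d) = 0.455394
Discount per step: exp(-r*dt) = 0.997669
Stock lattice S(k, i) with i counting down-moves:
  k=0: S(0,0) = 1.1100
  k=1: S(1,0) = 1.3586; S(1,1) = 0.9069
  k=2: S(2,0) = 1.6628; S(2,1) = 1.1100; S(2,2) = 0.7410
  k=3: S(3,0) = 2.0352; S(3,1) = 1.3586; S(3,2) = 0.9069; S(3,3) = 0.6054
Terminal payoffs V(N, i) = max(S_T - K, 0):
  V(3,0) = 1.035167; V(3,1) = 0.358570; V(3,2) = 0.000000; V(3,3) = 0.000000
Backward induction: V(k, i) = exp(-r*dt) * [p * V(k+1, i) + (1-p) * V(k+1, i+1)]; then take max(V_cont, immediate exercise) for American.
  V(2,0) = exp(-r*dt) * [p*1.035167 + (1-p)*0.358570] = 0.665134; exercise = 0.662804; V(2,0) = max -> 0.665134
  V(2,1) = exp(-r*dt) * [p*0.358570 + (1-p)*0.000000] = 0.162910; exercise = 0.110000; V(2,1) = max -> 0.162910
  V(2,2) = exp(-r*dt) * [p*0.000000 + (1-p)*0.000000] = 0.000000; exercise = 0.000000; V(2,2) = max -> 0.000000
  V(1,0) = exp(-r*dt) * [p*0.665134 + (1-p)*0.162910] = 0.390707; exercise = 0.358570; V(1,0) = max -> 0.390707
  V(1,1) = exp(-r*dt) * [p*0.162910 + (1-p)*0.000000] = 0.074015; exercise = 0.000000; V(1,1) = max -> 0.074015
  V(0,0) = exp(-r*dt) * [p*0.390707 + (1-p)*0.074015] = 0.217726; exercise = 0.110000; V(0,0) = max -> 0.217726


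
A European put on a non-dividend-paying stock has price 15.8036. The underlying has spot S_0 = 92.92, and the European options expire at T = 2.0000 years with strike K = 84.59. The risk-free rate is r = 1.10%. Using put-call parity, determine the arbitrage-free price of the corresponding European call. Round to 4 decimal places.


Answer: Call price = 25.9743

Derivation:
Put-call parity: C - P = S_0 * exp(-qT) - K * exp(-rT).
S_0 * exp(-qT) = 92.9200 * 1.00000000 = 92.92000000
K * exp(-rT) = 84.5900 * 0.97824024 = 82.74934148
C = P + S*exp(-qT) - K*exp(-rT)
C = 15.8036 + 92.92000000 - 82.74934148 = 25.9743


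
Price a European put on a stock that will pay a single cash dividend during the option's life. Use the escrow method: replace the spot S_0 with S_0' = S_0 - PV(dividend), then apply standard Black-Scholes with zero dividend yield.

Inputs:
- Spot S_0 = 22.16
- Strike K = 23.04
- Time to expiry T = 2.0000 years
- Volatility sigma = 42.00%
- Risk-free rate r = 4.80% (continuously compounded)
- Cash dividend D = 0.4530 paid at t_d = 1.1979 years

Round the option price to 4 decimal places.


Answer: Price = 4.5904

Derivation:
PV(D) = D * exp(-r * t_d) = 0.4530 * 0.94412265 = 0.42768756
S_0' = S_0 - PV(D) = 22.1600 - 0.42768756 = 21.73231244
d1 = (ln(S_0'/K) + (r + sigma^2/2)*T) / (sigma*sqrt(T)) = 0.36023449
d2 = d1 - sigma*sqrt(T) = -0.23373521
exp(-rT) = 0.90846402
N(-d1) = 0.35933589; N(-d2) = 0.59240472
P = K * exp(-rT) * N(-d2) - S_0' * N(-d1) = 23.0400 * 0.90846402 * 0.59240472 - 21.73231244 * 0.35933589 = 4.5904


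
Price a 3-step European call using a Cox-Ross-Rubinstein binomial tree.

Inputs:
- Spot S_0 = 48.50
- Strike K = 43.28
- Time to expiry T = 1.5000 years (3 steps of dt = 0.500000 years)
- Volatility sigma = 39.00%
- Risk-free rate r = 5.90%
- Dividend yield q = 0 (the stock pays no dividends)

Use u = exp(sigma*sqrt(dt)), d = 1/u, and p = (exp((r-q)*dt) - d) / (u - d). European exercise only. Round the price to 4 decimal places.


dt = T/N = 0.500000
u = exp(sigma*sqrt(dt)) = 1.317547; d = 1/u = 0.758986
p = (exp((r-q)*dt) - d) / (u - d) = 0.485092
Discount per step: exp(-r*dt) = 0.970931
Stock lattice S(k, i) with i counting down-moves:
  k=0: S(0,0) = 48.5000
  k=1: S(1,0) = 63.9010; S(1,1) = 36.8108
  k=2: S(2,0) = 84.1926; S(2,1) = 48.5000; S(2,2) = 27.9389
  k=3: S(3,0) = 110.9277; S(3,1) = 63.9010; S(3,2) = 36.8108; S(3,3) = 21.2053
Terminal payoffs V(N, i) = max(S_T - K, 0):
  V(3,0) = 67.647710; V(3,1) = 20.621028; V(3,2) = 0.000000; V(3,3) = 0.000000
Backward induction: V(k, i) = exp(-r*dt) * [p * V(k+1, i) + (1-p) * V(k+1, i+1)].
  V(2,0) = exp(-r*dt) * [p*67.647710 + (1-p)*20.621028] = 42.170716
  V(2,1) = exp(-r*dt) * [p*20.621028 + (1-p)*0.000000] = 9.712309
  V(2,2) = exp(-r*dt) * [p*0.000000 + (1-p)*0.000000] = 0.000000
  V(1,0) = exp(-r*dt) * [p*42.170716 + (1-p)*9.712309] = 24.717584
  V(1,1) = exp(-r*dt) * [p*9.712309 + (1-p)*0.000000] = 4.574406
  V(0,0) = exp(-r*dt) * [p*24.717584 + (1-p)*4.574406] = 13.928679

Answer: Price = V(0,0) = 13.9287


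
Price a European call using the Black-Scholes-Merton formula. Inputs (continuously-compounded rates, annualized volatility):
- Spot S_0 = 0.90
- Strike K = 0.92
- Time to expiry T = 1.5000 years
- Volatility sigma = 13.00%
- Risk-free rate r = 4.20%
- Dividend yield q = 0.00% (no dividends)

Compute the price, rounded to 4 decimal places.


d1 = (ln(S/K) + (r - q + 0.5*sigma^2) * T) / (sigma * sqrt(T)) = 0.33725136
d2 = d1 - sigma * sqrt(T) = 0.17803452
exp(-rT) = 0.93894347; exp(-qT) = 1.00000000
C = S_0 * exp(-qT) * N(d1) - K * exp(-rT) * N(d2)
N(d1) = 0.63203629; N(d2) = 0.57065207
C = 0.9000 * 1.00000000 * 0.63203629 - 0.9200 * 0.93894347 * 0.57065207 = 0.0759

Answer: Price = 0.0759


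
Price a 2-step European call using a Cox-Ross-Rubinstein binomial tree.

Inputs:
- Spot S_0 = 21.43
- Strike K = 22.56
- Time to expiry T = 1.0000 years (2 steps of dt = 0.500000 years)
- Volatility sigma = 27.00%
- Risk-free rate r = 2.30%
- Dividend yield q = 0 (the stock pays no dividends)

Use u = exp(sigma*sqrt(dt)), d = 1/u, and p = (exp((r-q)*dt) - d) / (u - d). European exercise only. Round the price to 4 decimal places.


Answer: Price = V(0,0) = 2.0101

Derivation:
dt = T/N = 0.500000
u = exp(sigma*sqrt(dt)) = 1.210361; d = 1/u = 0.826200
p = (exp((r-q)*dt) - d) / (u - d) = 0.482523
Discount per step: exp(-r*dt) = 0.988566
Stock lattice S(k, i) with i counting down-moves:
  k=0: S(0,0) = 21.4300
  k=1: S(1,0) = 25.9380; S(1,1) = 17.7055
  k=2: S(2,0) = 31.3944; S(2,1) = 21.4300; S(2,2) = 14.6282
Terminal payoffs V(N, i) = max(S_T - K, 0):
  V(2,0) = 8.834398; V(2,1) = 0.000000; V(2,2) = 0.000000
Backward induction: V(k, i) = exp(-r*dt) * [p * V(k+1, i) + (1-p) * V(k+1, i+1)].
  V(1,0) = exp(-r*dt) * [p*8.834398 + (1-p)*0.000000] = 4.214058
  V(1,1) = exp(-r*dt) * [p*0.000000 + (1-p)*0.000000] = 0.000000
  V(0,0) = exp(-r*dt) * [p*4.214058 + (1-p)*0.000000] = 2.010129


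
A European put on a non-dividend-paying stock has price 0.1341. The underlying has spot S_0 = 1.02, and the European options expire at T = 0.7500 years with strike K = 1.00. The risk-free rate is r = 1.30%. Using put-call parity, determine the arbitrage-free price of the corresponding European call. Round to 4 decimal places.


Answer: Call price = 0.1638

Derivation:
Put-call parity: C - P = S_0 * exp(-qT) - K * exp(-rT).
S_0 * exp(-qT) = 1.0200 * 1.00000000 = 1.02000000
K * exp(-rT) = 1.0000 * 0.99029738 = 0.99029738
C = P + S*exp(-qT) - K*exp(-rT)
C = 0.1341 + 1.02000000 - 0.99029738 = 0.1638


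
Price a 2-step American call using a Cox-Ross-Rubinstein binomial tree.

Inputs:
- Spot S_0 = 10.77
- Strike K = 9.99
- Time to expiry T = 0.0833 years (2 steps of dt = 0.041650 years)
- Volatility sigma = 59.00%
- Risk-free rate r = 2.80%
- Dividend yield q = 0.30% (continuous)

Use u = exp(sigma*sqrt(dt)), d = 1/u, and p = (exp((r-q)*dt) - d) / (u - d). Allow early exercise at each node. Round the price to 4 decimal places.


dt = T/N = 0.041650
u = exp(sigma*sqrt(dt)) = 1.127958; d = 1/u = 0.886558
p = (exp((r-q)*dt) - d) / (u - d) = 0.474250
Discount per step: exp(-r*dt) = 0.998834
Stock lattice S(k, i) with i counting down-moves:
  k=0: S(0,0) = 10.7700
  k=1: S(1,0) = 12.1481; S(1,1) = 9.5482
  k=2: S(2,0) = 13.7026; S(2,1) = 10.7700; S(2,2) = 8.4651
Terminal payoffs V(N, i) = max(S_T - K, 0):
  V(2,0) = 3.712562; V(2,1) = 0.780000; V(2,2) = 0.000000
Backward induction: V(k, i) = exp(-r*dt) * [p * V(k+1, i) + (1-p) * V(k+1, i+1)]; then take max(V_cont, immediate exercise) for American.
  V(1,0) = exp(-r*dt) * [p*3.712562 + (1-p)*0.780000] = 2.168236; exercise = 2.158111; V(1,0) = max -> 2.168236
  V(1,1) = exp(-r*dt) * [p*0.780000 + (1-p)*0.000000] = 0.369484; exercise = 0.000000; V(1,1) = max -> 0.369484
  V(0,0) = exp(-r*dt) * [p*2.168236 + (1-p)*0.369484] = 1.221117; exercise = 0.780000; V(0,0) = max -> 1.221117

Answer: Price = V(0,0) = 1.2211


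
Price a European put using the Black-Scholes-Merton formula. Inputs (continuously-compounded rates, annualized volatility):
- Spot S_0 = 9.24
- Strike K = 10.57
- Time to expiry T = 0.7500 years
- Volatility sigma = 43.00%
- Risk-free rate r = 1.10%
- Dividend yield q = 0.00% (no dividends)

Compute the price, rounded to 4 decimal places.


d1 = (ln(S/K) + (r - q + 0.5*sigma^2) * T) / (sigma * sqrt(T)) = -0.15277068
d2 = d1 - sigma * sqrt(T) = -0.52516160
exp(-rT) = 0.99178394; exp(-qT) = 1.00000000
P = K * exp(-rT) * N(-d2) - S_0 * exp(-qT) * N(-d1)
N(-d1) = 0.56071044; N(-d2) = 0.70026457
P = 10.5700 * 0.99178394 * 0.70026457 - 9.2400 * 1.00000000 * 0.56071044 = 2.1600

Answer: Price = 2.1600


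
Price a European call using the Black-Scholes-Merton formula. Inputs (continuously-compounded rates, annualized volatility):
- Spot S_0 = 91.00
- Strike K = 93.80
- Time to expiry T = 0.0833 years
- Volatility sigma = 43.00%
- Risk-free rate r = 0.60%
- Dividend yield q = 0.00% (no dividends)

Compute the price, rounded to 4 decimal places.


d1 = (ln(S/K) + (r - q + 0.5*sigma^2) * T) / (sigma * sqrt(T)) = -0.17811030
d2 = d1 - sigma * sqrt(T) = -0.30221578
exp(-rT) = 0.99950032; exp(-qT) = 1.00000000
C = S_0 * exp(-qT) * N(d1) - K * exp(-rT) * N(d2)
N(d1) = 0.42931818; N(d2) = 0.38124379
C = 91.0000 * 1.00000000 * 0.42931818 - 93.8000 * 0.99950032 * 0.38124379 = 3.3252

Answer: Price = 3.3252


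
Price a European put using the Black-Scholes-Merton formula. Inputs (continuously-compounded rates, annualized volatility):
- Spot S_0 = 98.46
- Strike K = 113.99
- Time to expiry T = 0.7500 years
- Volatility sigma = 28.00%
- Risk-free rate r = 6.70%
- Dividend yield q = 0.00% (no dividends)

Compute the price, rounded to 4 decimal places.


d1 = (ln(S/K) + (r - q + 0.5*sigma^2) * T) / (sigma * sqrt(T)) = -0.27552124
d2 = d1 - sigma * sqrt(T) = -0.51800836
exp(-rT) = 0.95099165; exp(-qT) = 1.00000000
P = K * exp(-rT) * N(-d2) - S_0 * exp(-qT) * N(-d1)
N(-d1) = 0.60854210; N(-d2) = 0.69777378
P = 113.9900 * 0.95099165 * 0.69777378 - 98.4600 * 1.00000000 * 0.60854210 = 15.7241

Answer: Price = 15.7241


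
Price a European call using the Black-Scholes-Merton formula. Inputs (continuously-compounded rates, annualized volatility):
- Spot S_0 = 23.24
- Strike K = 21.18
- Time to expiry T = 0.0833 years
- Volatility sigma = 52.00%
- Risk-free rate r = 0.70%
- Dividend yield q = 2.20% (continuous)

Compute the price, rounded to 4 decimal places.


d1 = (ln(S/K) + (r - q + 0.5*sigma^2) * T) / (sigma * sqrt(T)) = 0.68516482
d2 = d1 - sigma * sqrt(T) = 0.53508377
exp(-rT) = 0.99941707; exp(-qT) = 0.99816908
C = S_0 * exp(-qT) * N(d1) - K * exp(-rT) * N(d2)
N(d1) = 0.75338004; N(d2) = 0.70370404
C = 23.2400 * 0.99816908 * 0.75338004 - 21.1800 * 0.99941707 * 0.70370404 = 2.5807

Answer: Price = 2.5807


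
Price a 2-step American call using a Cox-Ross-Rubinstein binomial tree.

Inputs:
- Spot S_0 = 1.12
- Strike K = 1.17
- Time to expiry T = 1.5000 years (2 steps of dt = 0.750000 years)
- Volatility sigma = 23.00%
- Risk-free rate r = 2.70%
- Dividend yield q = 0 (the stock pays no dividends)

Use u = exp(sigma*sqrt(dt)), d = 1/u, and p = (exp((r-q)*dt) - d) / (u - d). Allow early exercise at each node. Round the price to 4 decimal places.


dt = T/N = 0.750000
u = exp(sigma*sqrt(dt)) = 1.220409; d = 1/u = 0.819398
p = (exp((r-q)*dt) - d) / (u - d) = 0.501380
Discount per step: exp(-r*dt) = 0.979954
Stock lattice S(k, i) with i counting down-moves:
  k=0: S(0,0) = 1.1200
  k=1: S(1,0) = 1.3669; S(1,1) = 0.9177
  k=2: S(2,0) = 1.6681; S(2,1) = 1.1200; S(2,2) = 0.7520
Terminal payoffs V(N, i) = max(S_T - K, 0):
  V(2,0) = 0.498125; V(2,1) = 0.000000; V(2,2) = 0.000000
Backward induction: V(k, i) = exp(-r*dt) * [p * V(k+1, i) + (1-p) * V(k+1, i+1)]; then take max(V_cont, immediate exercise) for American.
  V(1,0) = exp(-r*dt) * [p*0.498125 + (1-p)*0.000000] = 0.244743; exercise = 0.196858; V(1,0) = max -> 0.244743
  V(1,1) = exp(-r*dt) * [p*0.000000 + (1-p)*0.000000] = 0.000000; exercise = 0.000000; V(1,1) = max -> 0.000000
  V(0,0) = exp(-r*dt) * [p*0.244743 + (1-p)*0.000000] = 0.120249; exercise = 0.000000; V(0,0) = max -> 0.120249

Answer: Price = V(0,0) = 0.1202


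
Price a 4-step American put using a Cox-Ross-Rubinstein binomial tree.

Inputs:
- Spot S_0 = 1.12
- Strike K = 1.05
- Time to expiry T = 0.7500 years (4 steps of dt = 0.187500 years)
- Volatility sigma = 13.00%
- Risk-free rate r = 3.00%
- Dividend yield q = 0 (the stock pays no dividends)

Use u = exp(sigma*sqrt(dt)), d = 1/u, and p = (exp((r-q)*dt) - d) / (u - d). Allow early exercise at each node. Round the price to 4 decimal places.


dt = T/N = 0.187500
u = exp(sigma*sqrt(dt)) = 1.057906; d = 1/u = 0.945263
p = (exp((r-q)*dt) - d) / (u - d) = 0.536008
Discount per step: exp(-r*dt) = 0.994391
Stock lattice S(k, i) with i counting down-moves:
  k=0: S(0,0) = 1.1200
  k=1: S(1,0) = 1.1849; S(1,1) = 1.0587
  k=2: S(2,0) = 1.2535; S(2,1) = 1.1200; S(2,2) = 1.0007
  k=3: S(3,0) = 1.3260; S(3,1) = 1.1849; S(3,2) = 1.0587; S(3,3) = 0.9460
  k=4: S(4,0) = 1.4028; S(4,1) = 1.2535; S(4,2) = 1.1200; S(4,3) = 1.0007; S(4,4) = 0.8942
Terminal payoffs V(N, i) = max(K - S_T, 0):
  V(4,0) = 0.000000; V(4,1) = 0.000000; V(4,2) = 0.000000; V(4,3) = 0.049254; V(4,4) = 0.155811
Backward induction: V(k, i) = exp(-r*dt) * [p * V(k+1, i) + (1-p) * V(k+1, i+1)]; then take max(V_cont, immediate exercise) for American.
  V(3,0) = exp(-r*dt) * [p*0.000000 + (1-p)*0.000000] = 0.000000; exercise = 0.000000; V(3,0) = max -> 0.000000
  V(3,1) = exp(-r*dt) * [p*0.000000 + (1-p)*0.000000] = 0.000000; exercise = 0.000000; V(3,1) = max -> 0.000000
  V(3,2) = exp(-r*dt) * [p*0.000000 + (1-p)*0.049254] = 0.022725; exercise = 0.000000; V(3,2) = max -> 0.022725
  V(3,3) = exp(-r*dt) * [p*0.049254 + (1-p)*0.155811] = 0.098142; exercise = 0.104032; V(3,3) = max -> 0.104032
  V(2,0) = exp(-r*dt) * [p*0.000000 + (1-p)*0.000000] = 0.000000; exercise = 0.000000; V(2,0) = max -> 0.000000
  V(2,1) = exp(-r*dt) * [p*0.000000 + (1-p)*0.022725] = 0.010485; exercise = 0.000000; V(2,1) = max -> 0.010485
  V(2,2) = exp(-r*dt) * [p*0.022725 + (1-p)*0.104032] = 0.060112; exercise = 0.049254; V(2,2) = max -> 0.060112
  V(1,0) = exp(-r*dt) * [p*0.000000 + (1-p)*0.010485] = 0.004838; exercise = 0.000000; V(1,0) = max -> 0.004838
  V(1,1) = exp(-r*dt) * [p*0.010485 + (1-p)*0.060112] = 0.033324; exercise = 0.000000; V(1,1) = max -> 0.033324
  V(0,0) = exp(-r*dt) * [p*0.004838 + (1-p)*0.033324] = 0.017954; exercise = 0.000000; V(0,0) = max -> 0.017954

Answer: Price = V(0,0) = 0.0180


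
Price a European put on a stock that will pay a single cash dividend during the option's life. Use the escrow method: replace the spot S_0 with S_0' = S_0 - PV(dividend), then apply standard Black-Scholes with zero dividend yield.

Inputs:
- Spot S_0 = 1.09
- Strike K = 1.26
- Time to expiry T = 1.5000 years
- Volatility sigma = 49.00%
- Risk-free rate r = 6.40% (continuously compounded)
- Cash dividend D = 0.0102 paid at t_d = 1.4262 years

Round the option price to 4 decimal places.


PV(D) = D * exp(-r * t_d) = 0.0102 * 0.91276502 = 0.00931020
S_0' = S_0 - PV(D) = 1.0900 - 0.00931020 = 1.08068980
d1 = (ln(S_0'/K) + (r + sigma^2/2)*T) / (sigma*sqrt(T)) = 0.20422882
d2 = d1 - sigma*sqrt(T) = -0.39589617
exp(-rT) = 0.90846402
N(-d1) = 0.41908735; N(-d2) = 0.65390919
P = K * exp(-rT) * N(-d2) - S_0' * N(-d1) = 1.2600 * 0.90846402 * 0.65390919 - 1.08068980 * 0.41908735 = 0.2956

Answer: Price = 0.2956


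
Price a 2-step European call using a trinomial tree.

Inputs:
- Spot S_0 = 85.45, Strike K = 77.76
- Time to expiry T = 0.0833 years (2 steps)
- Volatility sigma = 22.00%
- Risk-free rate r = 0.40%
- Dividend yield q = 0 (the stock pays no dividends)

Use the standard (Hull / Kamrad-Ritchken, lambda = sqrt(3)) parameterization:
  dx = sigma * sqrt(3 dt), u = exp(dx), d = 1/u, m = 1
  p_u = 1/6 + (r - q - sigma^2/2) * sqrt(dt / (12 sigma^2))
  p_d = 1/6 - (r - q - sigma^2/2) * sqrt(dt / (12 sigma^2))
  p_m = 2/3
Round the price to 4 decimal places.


Answer: Price = V(0,0) = 7.8525

Derivation:
dt = T/N = 0.041650; dx = sigma*sqrt(3*dt) = 0.077766
u = exp(dx) = 1.080870; d = 1/u = 0.925181
p_u = 0.161257, p_m = 0.666667, p_d = 0.172076
Discount per step: exp(-r*dt) = 0.999833
Stock lattice S(k, j) with j the centered position index:
  k=0: S(0,+0) = 85.4500
  k=1: S(1,-1) = 79.0567; S(1,+0) = 85.4500; S(1,+1) = 92.3603
  k=2: S(2,-2) = 73.1417; S(2,-1) = 79.0567; S(2,+0) = 85.4500; S(2,+1) = 92.3603; S(2,+2) = 99.8295
Terminal payoffs V(N, j) = max(S_T - K, 0):
  V(2,-2) = 0.000000; V(2,-1) = 1.296692; V(2,+0) = 7.690000; V(2,+1) = 14.600334; V(2,+2) = 22.069505
Backward induction: V(k, j) = exp(-r*dt) * [p_u * V(k+1, j+1) + p_m * V(k+1, j) + p_d * V(k+1, j-1)]
  V(1,-1) = exp(-r*dt) * [p_u*7.690000 + p_m*1.296692 + p_d*0.000000] = 2.104180
  V(1,+0) = exp(-r*dt) * [p_u*14.600334 + p_m*7.690000 + p_d*1.296692] = 7.702923
  V(1,+1) = exp(-r*dt) * [p_u*22.069505 + p_m*14.600334 + p_d*7.690000] = 14.613255
  V(0,+0) = exp(-r*dt) * [p_u*14.613255 + p_m*7.702923 + p_d*2.104180] = 7.852547


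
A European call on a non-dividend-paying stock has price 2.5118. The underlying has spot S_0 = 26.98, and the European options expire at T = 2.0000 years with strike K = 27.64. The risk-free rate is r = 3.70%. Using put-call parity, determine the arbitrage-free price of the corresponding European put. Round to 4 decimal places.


Answer: Put price = 1.2003

Derivation:
Put-call parity: C - P = S_0 * exp(-qT) - K * exp(-rT).
S_0 * exp(-qT) = 26.9800 * 1.00000000 = 26.98000000
K * exp(-rT) = 27.6400 * 0.92867169 = 25.66848562
P = C - S*exp(-qT) + K*exp(-rT)
P = 2.5118 - 26.98000000 + 25.66848562 = 1.2003


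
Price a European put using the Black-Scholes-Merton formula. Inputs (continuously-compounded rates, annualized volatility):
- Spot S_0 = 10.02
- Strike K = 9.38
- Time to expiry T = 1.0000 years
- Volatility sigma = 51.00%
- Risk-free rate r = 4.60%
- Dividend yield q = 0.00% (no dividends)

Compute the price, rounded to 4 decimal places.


Answer: Price = 1.4239

Derivation:
d1 = (ln(S/K) + (r - q + 0.5*sigma^2) * T) / (sigma * sqrt(T)) = 0.47461438
d2 = d1 - sigma * sqrt(T) = -0.03538562
exp(-rT) = 0.95504196; exp(-qT) = 1.00000000
P = K * exp(-rT) * N(-d2) - S_0 * exp(-qT) * N(-d1)
N(-d1) = 0.31753093; N(-d2) = 0.51411388
P = 9.3800 * 0.95504196 * 0.51411388 - 10.0200 * 1.00000000 * 0.31753093 = 1.4239


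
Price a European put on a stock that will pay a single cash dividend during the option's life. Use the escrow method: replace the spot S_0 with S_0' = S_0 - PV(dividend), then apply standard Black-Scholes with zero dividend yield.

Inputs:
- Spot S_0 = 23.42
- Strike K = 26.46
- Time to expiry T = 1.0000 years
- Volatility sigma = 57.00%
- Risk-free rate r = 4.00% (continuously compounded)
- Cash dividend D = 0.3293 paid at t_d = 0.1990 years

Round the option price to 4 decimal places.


Answer: Price = 6.6820

Derivation:
PV(D) = D * exp(-r * t_d) = 0.3293 * 0.99207160 = 0.32668918
S_0' = S_0 - PV(D) = 23.4200 - 0.32668918 = 23.09331082
d1 = (ln(S_0'/K) + (r + sigma^2/2)*T) / (sigma*sqrt(T)) = 0.11641902
d2 = d1 - sigma*sqrt(T) = -0.45358098
exp(-rT) = 0.96078944
N(-d1) = 0.45366023; N(-d2) = 0.67493478
P = K * exp(-rT) * N(-d2) - S_0' * N(-d1) = 26.4600 * 0.96078944 * 0.67493478 - 23.09331082 * 0.45366023 = 6.6820


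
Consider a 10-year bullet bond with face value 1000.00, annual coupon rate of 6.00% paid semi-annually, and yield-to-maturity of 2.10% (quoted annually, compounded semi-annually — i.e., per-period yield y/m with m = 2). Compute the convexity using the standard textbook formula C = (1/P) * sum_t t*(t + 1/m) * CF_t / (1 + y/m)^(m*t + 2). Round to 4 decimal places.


Coupon per period c = face * coupon_rate / m = 30.000000
Periods per year m = 2; per-period yield y/m = 0.010500
Number of cashflows N = 20
Cashflows (t years, CF_t, discount factor 1/(1+y/m)^(m*t), PV):
  t = 0.5000: CF_t = 30.000000, DF = 0.989609, PV = 29.688273
  t = 1.0000: CF_t = 30.000000, DF = 0.979326, PV = 29.379785
  t = 1.5000: CF_t = 30.000000, DF = 0.969150, PV = 29.074503
  t = 2.0000: CF_t = 30.000000, DF = 0.959080, PV = 28.772393
  t = 2.5000: CF_t = 30.000000, DF = 0.949114, PV = 28.473422
  t = 3.0000: CF_t = 30.000000, DF = 0.939252, PV = 28.177558
  t = 3.5000: CF_t = 30.000000, DF = 0.929492, PV = 27.884768
  t = 4.0000: CF_t = 30.000000, DF = 0.919834, PV = 27.595020
  t = 4.5000: CF_t = 30.000000, DF = 0.910276, PV = 27.308283
  t = 5.0000: CF_t = 30.000000, DF = 0.900818, PV = 27.024525
  t = 5.5000: CF_t = 30.000000, DF = 0.891457, PV = 26.743716
  t = 6.0000: CF_t = 30.000000, DF = 0.882194, PV = 26.465825
  t = 6.5000: CF_t = 30.000000, DF = 0.873027, PV = 26.190822
  t = 7.0000: CF_t = 30.000000, DF = 0.863956, PV = 25.918676
  t = 7.5000: CF_t = 30.000000, DF = 0.854979, PV = 25.649357
  t = 8.0000: CF_t = 30.000000, DF = 0.846095, PV = 25.382837
  t = 8.5000: CF_t = 30.000000, DF = 0.837303, PV = 25.119087
  t = 9.0000: CF_t = 30.000000, DF = 0.828603, PV = 24.858077
  t = 9.5000: CF_t = 30.000000, DF = 0.819993, PV = 24.599780
  t = 10.0000: CF_t = 1030.000000, DF = 0.811472, PV = 835.816360
Price P = sum_t PV_t = 1350.123068
Convexity numerator sum_t t*(t + 1/m) * CF_t / (1+y/m)^(m*t + 2):
  t = 0.5000: term = 14.537252
  t = 1.0000: term = 43.158589
  t = 1.5000: term = 85.420266
  t = 2.0000: term = 140.887788
  t = 2.5000: term = 209.135757
  t = 3.0000: term = 289.747709
  t = 3.5000: term = 382.315961
  t = 4.0000: term = 486.441458
  t = 4.5000: term = 601.733619
  t = 5.0000: term = 727.810194
  t = 5.5000: term = 864.297113
  t = 6.0000: term = 1010.828345
  t = 6.5000: term = 1167.045756
  t = 7.0000: term = 1332.598968
  t = 7.5000: term = 1507.145224
  t = 8.0000: term = 1690.349253
  t = 8.5000: term = 1881.883137
  t = 9.0000: term = 2081.426178
  t = 9.5000: term = 2288.664774
  t = 10.0000: term = 85946.368484
Convexity = (1/P) * sum = 102751.795827 / 1350.123068 = 76.105503

Answer: Convexity = 76.1055


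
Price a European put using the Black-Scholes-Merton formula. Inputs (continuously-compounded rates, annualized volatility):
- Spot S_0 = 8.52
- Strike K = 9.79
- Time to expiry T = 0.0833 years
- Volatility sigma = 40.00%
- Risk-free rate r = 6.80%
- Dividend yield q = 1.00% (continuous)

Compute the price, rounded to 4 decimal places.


d1 = (ln(S/K) + (r - q + 0.5*sigma^2) * T) / (sigma * sqrt(T)) = -1.10396773
d2 = d1 - sigma * sqrt(T) = -1.21941469
exp(-rT) = 0.99435161; exp(-qT) = 0.99916735
P = K * exp(-rT) * N(-d2) - S_0 * exp(-qT) * N(-d1)
N(-d1) = 0.86519643; N(-d2) = 0.88865658
P = 9.7900 * 0.99435161 * 0.88865658 - 8.5200 * 0.99916735 * 0.86519643 = 1.2855

Answer: Price = 1.2855


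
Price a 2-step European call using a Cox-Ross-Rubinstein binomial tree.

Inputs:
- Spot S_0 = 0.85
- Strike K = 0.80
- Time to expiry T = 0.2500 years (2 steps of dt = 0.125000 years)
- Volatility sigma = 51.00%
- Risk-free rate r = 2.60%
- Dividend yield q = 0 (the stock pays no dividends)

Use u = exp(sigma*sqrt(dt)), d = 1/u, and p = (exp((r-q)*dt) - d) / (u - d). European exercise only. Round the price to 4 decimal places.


dt = T/N = 0.125000
u = exp(sigma*sqrt(dt)) = 1.197591; d = 1/u = 0.835009
p = (exp((r-q)*dt) - d) / (u - d) = 0.464022
Discount per step: exp(-r*dt) = 0.996755
Stock lattice S(k, i) with i counting down-moves:
  k=0: S(0,0) = 0.8500
  k=1: S(1,0) = 1.0180; S(1,1) = 0.7098
  k=2: S(2,0) = 1.2191; S(2,1) = 0.8500; S(2,2) = 0.5927
Terminal payoffs V(N, i) = max(S_T - K, 0):
  V(2,0) = 0.419091; V(2,1) = 0.050000; V(2,2) = 0.000000
Backward induction: V(k, i) = exp(-r*dt) * [p * V(k+1, i) + (1-p) * V(k+1, i+1)].
  V(1,0) = exp(-r*dt) * [p*0.419091 + (1-p)*0.050000] = 0.220548
  V(1,1) = exp(-r*dt) * [p*0.050000 + (1-p)*0.000000] = 0.023126
  V(0,0) = exp(-r*dt) * [p*0.220548 + (1-p)*0.023126] = 0.114362

Answer: Price = V(0,0) = 0.1144


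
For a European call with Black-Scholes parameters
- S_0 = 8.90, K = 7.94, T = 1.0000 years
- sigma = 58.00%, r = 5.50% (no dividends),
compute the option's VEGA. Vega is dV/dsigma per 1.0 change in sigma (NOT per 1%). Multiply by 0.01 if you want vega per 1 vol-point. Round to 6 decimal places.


d1 = 0.5816172439; d2 = 0.0016172439
phi(d1) = 0.3368633763; exp(-qT) = 1.0000000000; exp(-rT) = 0.9464851480
Vega = S * exp(-qT) * phi(d1) * sqrt(T) = 8.9000 * 1.0000000000 * 0.3368633763 * 1.0000000000 = 2.998084

Answer: Vega = 2.998084


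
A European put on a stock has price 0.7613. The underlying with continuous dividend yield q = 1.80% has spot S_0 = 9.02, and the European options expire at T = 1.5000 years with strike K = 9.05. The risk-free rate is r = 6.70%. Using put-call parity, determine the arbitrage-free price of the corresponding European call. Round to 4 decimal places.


Put-call parity: C - P = S_0 * exp(-qT) - K * exp(-rT).
S_0 * exp(-qT) = 9.0200 * 0.97336124 = 8.77971840
K * exp(-rT) = 9.0500 * 0.90438511 = 8.18468527
C = P + S*exp(-qT) - K*exp(-rT)
C = 0.7613 + 8.77971840 - 8.18468527 = 1.3563

Answer: Call price = 1.3563


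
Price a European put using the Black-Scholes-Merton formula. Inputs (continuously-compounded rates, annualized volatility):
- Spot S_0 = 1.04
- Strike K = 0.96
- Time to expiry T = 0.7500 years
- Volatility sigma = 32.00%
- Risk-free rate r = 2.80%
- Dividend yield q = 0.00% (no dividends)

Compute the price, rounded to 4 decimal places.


Answer: Price = 0.0663

Derivation:
d1 = (ln(S/K) + (r - q + 0.5*sigma^2) * T) / (sigma * sqrt(T)) = 0.50317053
d2 = d1 - sigma * sqrt(T) = 0.22604240
exp(-rT) = 0.97921896; exp(-qT) = 1.00000000
P = K * exp(-rT) * N(-d2) - S_0 * exp(-qT) * N(-d1)
N(-d1) = 0.30742219; N(-d2) = 0.41058422
P = 0.9600 * 0.97921896 * 0.41058422 - 1.0400 * 1.00000000 * 0.30742219 = 0.0663


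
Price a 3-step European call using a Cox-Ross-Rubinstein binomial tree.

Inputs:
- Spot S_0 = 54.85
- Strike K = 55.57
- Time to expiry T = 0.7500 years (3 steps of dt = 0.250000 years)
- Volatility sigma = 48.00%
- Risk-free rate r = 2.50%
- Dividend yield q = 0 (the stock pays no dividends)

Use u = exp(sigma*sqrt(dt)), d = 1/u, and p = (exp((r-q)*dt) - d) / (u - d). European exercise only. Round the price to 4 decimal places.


Answer: Price = V(0,0) = 9.9004

Derivation:
dt = T/N = 0.250000
u = exp(sigma*sqrt(dt)) = 1.271249; d = 1/u = 0.786628
p = (exp((r-q)*dt) - d) / (u - d) = 0.453223
Discount per step: exp(-r*dt) = 0.993769
Stock lattice S(k, i) with i counting down-moves:
  k=0: S(0,0) = 54.8500
  k=1: S(1,0) = 69.7280; S(1,1) = 43.1465
  k=2: S(2,0) = 88.6417; S(2,1) = 54.8500; S(2,2) = 33.9403
  k=3: S(3,0) = 112.6857; S(3,1) = 69.7280; S(3,2) = 43.1465; S(3,3) = 26.6984
Terminal payoffs V(N, i) = max(S_T - K, 0):
  V(3,0) = 57.115662; V(3,1) = 14.158016; V(3,2) = 0.000000; V(3,3) = 0.000000
Backward induction: V(k, i) = exp(-r*dt) * [p * V(k+1, i) + (1-p) * V(k+1, i+1)].
  V(2,0) = exp(-r*dt) * [p*57.115662 + (1-p)*14.158016] = 33.417910
  V(2,1) = exp(-r*dt) * [p*14.158016 + (1-p)*0.000000] = 6.376765
  V(2,2) = exp(-r*dt) * [p*0.000000 + (1-p)*0.000000] = 0.000000
  V(1,0) = exp(-r*dt) * [p*33.417910 + (1-p)*6.376765] = 18.516355
  V(1,1) = exp(-r*dt) * [p*6.376765 + (1-p)*0.000000] = 2.872092
  V(0,0) = exp(-r*dt) * [p*18.516355 + (1-p)*2.872092] = 9.900367
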